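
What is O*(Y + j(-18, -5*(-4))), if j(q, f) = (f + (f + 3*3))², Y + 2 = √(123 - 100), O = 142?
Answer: 340658 + 142*√23 ≈ 3.4134e+5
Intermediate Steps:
Y = -2 + √23 (Y = -2 + √(123 - 100) = -2 + √23 ≈ 2.7958)
j(q, f) = (9 + 2*f)² (j(q, f) = (f + (f + 9))² = (f + (9 + f))² = (9 + 2*f)²)
O*(Y + j(-18, -5*(-4))) = 142*((-2 + √23) + (9 + 2*(-5*(-4)))²) = 142*((-2 + √23) + (9 + 2*20)²) = 142*((-2 + √23) + (9 + 40)²) = 142*((-2 + √23) + 49²) = 142*((-2 + √23) + 2401) = 142*(2399 + √23) = 340658 + 142*√23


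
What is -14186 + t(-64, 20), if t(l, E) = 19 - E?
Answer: -14187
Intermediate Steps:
-14186 + t(-64, 20) = -14186 + (19 - 1*20) = -14186 + (19 - 20) = -14186 - 1 = -14187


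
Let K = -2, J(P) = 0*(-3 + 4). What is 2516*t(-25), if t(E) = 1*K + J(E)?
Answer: -5032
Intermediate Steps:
J(P) = 0 (J(P) = 0*1 = 0)
t(E) = -2 (t(E) = 1*(-2) + 0 = -2 + 0 = -2)
2516*t(-25) = 2516*(-2) = -5032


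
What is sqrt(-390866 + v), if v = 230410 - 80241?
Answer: I*sqrt(240697) ≈ 490.61*I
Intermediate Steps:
v = 150169
sqrt(-390866 + v) = sqrt(-390866 + 150169) = sqrt(-240697) = I*sqrt(240697)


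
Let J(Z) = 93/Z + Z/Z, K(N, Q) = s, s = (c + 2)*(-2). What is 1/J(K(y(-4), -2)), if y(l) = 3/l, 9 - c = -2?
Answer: -26/67 ≈ -0.38806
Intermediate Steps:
c = 11 (c = 9 - 1*(-2) = 9 + 2 = 11)
s = -26 (s = (11 + 2)*(-2) = 13*(-2) = -26)
K(N, Q) = -26
J(Z) = 1 + 93/Z (J(Z) = 93/Z + 1 = 1 + 93/Z)
1/J(K(y(-4), -2)) = 1/((93 - 26)/(-26)) = 1/(-1/26*67) = 1/(-67/26) = -26/67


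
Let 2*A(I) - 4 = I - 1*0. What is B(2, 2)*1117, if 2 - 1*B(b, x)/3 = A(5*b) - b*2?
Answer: -3351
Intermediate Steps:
A(I) = 2 + I/2 (A(I) = 2 + (I - 1*0)/2 = 2 + (I + 0)/2 = 2 + I/2)
B(b, x) = -3*b/2 (B(b, x) = 6 - 3*((2 + (5*b)/2) - b*2) = 6 - 3*((2 + 5*b/2) - 2*b) = 6 - 3*(2 + b/2) = 6 + (-6 - 3*b/2) = -3*b/2)
B(2, 2)*1117 = -3/2*2*1117 = -3*1117 = -3351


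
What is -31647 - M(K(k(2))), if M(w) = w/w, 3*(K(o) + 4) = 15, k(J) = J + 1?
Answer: -31648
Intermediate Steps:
k(J) = 1 + J
K(o) = 1 (K(o) = -4 + (⅓)*15 = -4 + 5 = 1)
M(w) = 1
-31647 - M(K(k(2))) = -31647 - 1*1 = -31647 - 1 = -31648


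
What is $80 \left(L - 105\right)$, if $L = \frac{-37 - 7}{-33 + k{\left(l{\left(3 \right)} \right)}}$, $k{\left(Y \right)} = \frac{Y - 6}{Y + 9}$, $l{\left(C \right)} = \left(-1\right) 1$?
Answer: $- \frac{2248240}{271} \approx -8296.1$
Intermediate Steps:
$l{\left(C \right)} = -1$
$k{\left(Y \right)} = \frac{-6 + Y}{9 + Y}$
$L = \frac{352}{271}$ ($L = \frac{-37 - 7}{-33 + \frac{-6 - 1}{9 - 1}} = - \frac{44}{-33 + \frac{1}{8} \left(-7\right)} = - \frac{44}{-33 - \frac{7}{8}} = - \frac{44}{- \frac{271}{8}} = \left(-44\right) \left(- \frac{8}{271}\right) = \frac{352}{271} \approx 1.2989$)
$80 \left(L - 105\right) = 80 \left(\frac{352}{271} - 105\right) = 80 \left(- \frac{28103}{271}\right) = - \frac{2248240}{271}$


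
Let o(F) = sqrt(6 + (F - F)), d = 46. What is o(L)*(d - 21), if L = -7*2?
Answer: 25*sqrt(6) ≈ 61.237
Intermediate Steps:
L = -14
o(F) = sqrt(6) (o(F) = sqrt(6 + 0) = sqrt(6))
o(L)*(d - 21) = sqrt(6)*(46 - 21) = sqrt(6)*25 = 25*sqrt(6)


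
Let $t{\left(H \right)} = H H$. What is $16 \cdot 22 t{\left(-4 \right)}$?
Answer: $5632$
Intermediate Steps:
$t{\left(H \right)} = H^{2}$
$16 \cdot 22 t{\left(-4 \right)} = 16 \cdot 22 \left(-4\right)^{2} = 352 \cdot 16 = 5632$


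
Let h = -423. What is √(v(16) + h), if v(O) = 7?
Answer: 4*I*√26 ≈ 20.396*I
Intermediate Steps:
√(v(16) + h) = √(7 - 423) = √(-416) = 4*I*√26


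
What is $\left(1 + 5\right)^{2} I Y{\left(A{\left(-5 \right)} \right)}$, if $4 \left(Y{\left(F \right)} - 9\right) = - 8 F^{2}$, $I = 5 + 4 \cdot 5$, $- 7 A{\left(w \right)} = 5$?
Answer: $\frac{351900}{49} \approx 7181.6$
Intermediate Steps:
$A{\left(w \right)} = - \frac{5}{7}$ ($A{\left(w \right)} = \left(- \frac{1}{7}\right) 5 = - \frac{5}{7}$)
$I = 25$ ($I = 5 + 20 = 25$)
$Y{\left(F \right)} = 9 - 2 F^{2}$ ($Y{\left(F \right)} = 9 + \frac{\left(-8\right) F^{2}}{4} = 9 - 2 F^{2}$)
$\left(1 + 5\right)^{2} I Y{\left(A{\left(-5 \right)} \right)} = \left(1 + 5\right)^{2} \cdot 25 \left(9 - 2 \left(- \frac{5}{7}\right)^{2}\right) = 6^{2} \cdot 25 \left(9 - \frac{50}{49}\right) = 36 \cdot 25 \left(9 - \frac{50}{49}\right) = 900 \cdot \frac{391}{49} = \frac{351900}{49}$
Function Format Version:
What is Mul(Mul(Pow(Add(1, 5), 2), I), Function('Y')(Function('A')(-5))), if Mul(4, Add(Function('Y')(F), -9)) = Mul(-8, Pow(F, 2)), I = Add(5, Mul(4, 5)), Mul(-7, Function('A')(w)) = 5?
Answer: Rational(351900, 49) ≈ 7181.6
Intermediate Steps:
Function('A')(w) = Rational(-5, 7) (Function('A')(w) = Mul(Rational(-1, 7), 5) = Rational(-5, 7))
I = 25 (I = Add(5, 20) = 25)
Function('Y')(F) = Add(9, Mul(-2, Pow(F, 2))) (Function('Y')(F) = Add(9, Mul(Rational(1, 4), Mul(-8, Pow(F, 2)))) = Add(9, Mul(-2, Pow(F, 2))))
Mul(Mul(Pow(Add(1, 5), 2), I), Function('Y')(Function('A')(-5))) = Mul(Mul(Pow(Add(1, 5), 2), 25), Add(9, Mul(-2, Pow(Rational(-5, 7), 2)))) = Mul(Mul(Pow(6, 2), 25), Add(9, Mul(-2, Rational(25, 49)))) = Mul(Mul(36, 25), Add(9, Rational(-50, 49))) = Mul(900, Rational(391, 49)) = Rational(351900, 49)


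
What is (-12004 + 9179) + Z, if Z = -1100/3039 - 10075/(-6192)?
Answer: -17711865625/6272496 ≈ -2823.7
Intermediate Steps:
Z = 7935575/6272496 (Z = -1100*1/3039 - 10075*(-1/6192) = -1100/3039 + 10075/6192 = 7935575/6272496 ≈ 1.2651)
(-12004 + 9179) + Z = (-12004 + 9179) + 7935575/6272496 = -2825 + 7935575/6272496 = -17711865625/6272496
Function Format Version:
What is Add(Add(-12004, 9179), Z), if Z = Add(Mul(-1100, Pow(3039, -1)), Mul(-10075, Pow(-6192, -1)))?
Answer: Rational(-17711865625, 6272496) ≈ -2823.7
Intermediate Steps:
Z = Rational(7935575, 6272496) (Z = Add(Mul(-1100, Rational(1, 3039)), Mul(-10075, Rational(-1, 6192))) = Add(Rational(-1100, 3039), Rational(10075, 6192)) = Rational(7935575, 6272496) ≈ 1.2651)
Add(Add(-12004, 9179), Z) = Add(Add(-12004, 9179), Rational(7935575, 6272496)) = Add(-2825, Rational(7935575, 6272496)) = Rational(-17711865625, 6272496)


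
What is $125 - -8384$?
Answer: $8509$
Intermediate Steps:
$125 - -8384 = 125 + 8384 = 8509$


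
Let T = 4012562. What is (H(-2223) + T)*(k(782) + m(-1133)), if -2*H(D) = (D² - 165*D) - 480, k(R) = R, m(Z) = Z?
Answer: -476847540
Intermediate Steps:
H(D) = 240 - D²/2 + 165*D/2 (H(D) = -((D² - 165*D) - 480)/2 = -(-480 + D² - 165*D)/2 = 240 - D²/2 + 165*D/2)
(H(-2223) + T)*(k(782) + m(-1133)) = ((240 - ½*(-2223)² + (165/2)*(-2223)) + 4012562)*(782 - 1133) = ((240 - ½*4941729 - 366795/2) + 4012562)*(-351) = ((240 - 4941729/2 - 366795/2) + 4012562)*(-351) = (-2654022 + 4012562)*(-351) = 1358540*(-351) = -476847540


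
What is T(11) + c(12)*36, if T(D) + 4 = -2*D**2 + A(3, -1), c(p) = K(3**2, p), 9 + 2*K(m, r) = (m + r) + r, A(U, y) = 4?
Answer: 190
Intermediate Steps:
K(m, r) = -9/2 + r + m/2 (K(m, r) = -9/2 + ((m + r) + r)/2 = -9/2 + (m + 2*r)/2 = -9/2 + (r + m/2) = -9/2 + r + m/2)
c(p) = p (c(p) = -9/2 + p + (1/2)*3**2 = -9/2 + p + (1/2)*9 = -9/2 + p + 9/2 = p)
T(D) = -2*D**2 (T(D) = -4 + (-2*D**2 + 4) = -4 + (4 - 2*D**2) = -2*D**2)
T(11) + c(12)*36 = -2*11**2 + 12*36 = -2*121 + 432 = -242 + 432 = 190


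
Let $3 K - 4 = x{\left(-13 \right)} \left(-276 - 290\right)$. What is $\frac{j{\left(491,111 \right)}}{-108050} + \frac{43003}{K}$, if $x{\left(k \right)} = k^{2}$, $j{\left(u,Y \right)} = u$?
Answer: $- \frac{139863866}{103349825} \approx -1.3533$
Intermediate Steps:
$K = - \frac{95650}{3}$ ($K = \frac{4}{3} + \frac{\left(-13\right)^{2} \left(-276 - 290\right)}{3} = \frac{4}{3} + \frac{169 \left(-566\right)}{3} = \frac{4}{3} + \frac{1}{3} \left(-95654\right) = \frac{4}{3} - \frac{95654}{3} = - \frac{95650}{3} \approx -31883.0$)
$\frac{j{\left(491,111 \right)}}{-108050} + \frac{43003}{K} = \frac{491}{-108050} + \frac{43003}{- \frac{95650}{3}} = 491 \left(- \frac{1}{108050}\right) + 43003 \left(- \frac{3}{95650}\right) = - \frac{491}{108050} - \frac{129009}{95650} = - \frac{139863866}{103349825}$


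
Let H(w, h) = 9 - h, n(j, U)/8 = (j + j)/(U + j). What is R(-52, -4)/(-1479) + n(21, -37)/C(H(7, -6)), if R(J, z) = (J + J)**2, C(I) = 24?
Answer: -96881/11832 ≈ -8.1880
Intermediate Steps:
n(j, U) = 16*j/(U + j) (n(j, U) = 8*((j + j)/(U + j)) = 8*((2*j)/(U + j)) = 8*(2*j/(U + j)) = 16*j/(U + j))
R(J, z) = 4*J**2 (R(J, z) = (2*J)**2 = 4*J**2)
R(-52, -4)/(-1479) + n(21, -37)/C(H(7, -6)) = (4*(-52)**2)/(-1479) + (16*21/(-37 + 21))/24 = (4*2704)*(-1/1479) + (16*21/(-16))*(1/24) = 10816*(-1/1479) + (16*21*(-1/16))*(1/24) = -10816/1479 - 21*1/24 = -10816/1479 - 7/8 = -96881/11832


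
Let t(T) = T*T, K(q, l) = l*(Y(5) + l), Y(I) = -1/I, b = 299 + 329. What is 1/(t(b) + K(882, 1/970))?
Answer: 940900/371075905407 ≈ 2.5356e-6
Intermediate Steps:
b = 628
K(q, l) = l*(-1/5 + l)
t(T) = T**2
1/(t(b) + K(882, 1/970)) = 1/(628**2 + (-1/5 + 1/970)/970) = 1/(394384 + (-1/5 + 1/970)/970) = 1/(394384 + (1/970)*(-193/970)) = 1/(394384 - 193/940900) = 1/(371075905407/940900) = 940900/371075905407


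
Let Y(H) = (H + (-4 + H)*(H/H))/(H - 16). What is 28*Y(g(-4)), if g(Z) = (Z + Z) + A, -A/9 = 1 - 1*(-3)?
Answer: 644/15 ≈ 42.933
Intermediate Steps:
A = -36 (A = -9*(1 - 1*(-3)) = -9*(1 + 3) = -9*4 = -36)
g(Z) = -36 + 2*Z (g(Z) = (Z + Z) - 36 = 2*Z - 36 = -36 + 2*Z)
Y(H) = (-4 + 2*H)/(-16 + H) (Y(H) = (H + (-4 + H)*1)/(-16 + H) = (H + (-4 + H))/(-16 + H) = (-4 + 2*H)/(-16 + H))
28*Y(g(-4)) = 28*(2*(-2 + (-36 + 2*(-4)))/(-16 + (-36 + 2*(-4)))) = 28*(2*(-2 + (-36 - 8))/(-16 + (-36 - 8))) = 28*(2*(-2 - 44)/(-16 - 44)) = 28*(2*(-46)/(-60)) = 28*(2*(-1/60)*(-46)) = 28*(23/15) = 644/15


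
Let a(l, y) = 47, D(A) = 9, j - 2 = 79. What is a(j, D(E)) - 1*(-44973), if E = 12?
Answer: 45020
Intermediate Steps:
j = 81 (j = 2 + 79 = 81)
a(j, D(E)) - 1*(-44973) = 47 - 1*(-44973) = 47 + 44973 = 45020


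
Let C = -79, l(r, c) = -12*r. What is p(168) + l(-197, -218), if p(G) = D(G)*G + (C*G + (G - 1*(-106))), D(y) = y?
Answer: 17590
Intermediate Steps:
p(G) = 106 + G² - 78*G (p(G) = G*G + (-79*G + (G - 1*(-106))) = G² + (-79*G + (G + 106)) = G² + (-79*G + (106 + G)) = G² + (106 - 78*G) = 106 + G² - 78*G)
p(168) + l(-197, -218) = (106 + 168² - 78*168) - 12*(-197) = (106 + 28224 - 13104) + 2364 = 15226 + 2364 = 17590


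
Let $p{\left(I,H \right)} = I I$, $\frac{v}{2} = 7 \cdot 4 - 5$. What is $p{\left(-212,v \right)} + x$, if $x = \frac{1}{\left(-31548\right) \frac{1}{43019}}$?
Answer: $\frac{1417850293}{31548} \approx 44943.0$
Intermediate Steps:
$v = 46$ ($v = 2 \left(7 \cdot 4 - 5\right) = 2 \left(28 - 5\right) = 2 \cdot 23 = 46$)
$p{\left(I,H \right)} = I^{2}$
$x = - \frac{43019}{31548}$ ($x = \frac{1}{\left(-31548\right) \frac{1}{43019}} = \frac{1}{- \frac{31548}{43019}} = - \frac{43019}{31548} \approx -1.3636$)
$p{\left(-212,v \right)} + x = \left(-212\right)^{2} - \frac{43019}{31548} = 44944 - \frac{43019}{31548} = \frac{1417850293}{31548}$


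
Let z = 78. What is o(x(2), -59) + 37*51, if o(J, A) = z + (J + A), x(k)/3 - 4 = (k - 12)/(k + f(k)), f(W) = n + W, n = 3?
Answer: 13396/7 ≈ 1913.7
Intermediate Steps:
f(W) = 3 + W
x(k) = 12 + 3*(-12 + k)/(3 + 2*k) (x(k) = 12 + 3*((k - 12)/(k + (3 + k))) = 12 + 3*((-12 + k)/(3 + 2*k)) = 12 + 3*(-12 + k)/(3 + 2*k))
o(J, A) = 78 + A + J (o(J, A) = 78 + (J + A) = 78 + (A + J) = 78 + A + J)
o(x(2), -59) + 37*51 = (78 - 59 + 27*2/(3 + 2*2)) + 37*51 = (78 - 59 + 27*2/(3 + 4)) + 1887 = (78 - 59 + 27*2/7) + 1887 = (78 - 59 + 27*2*(⅐)) + 1887 = (78 - 59 + 54/7) + 1887 = 187/7 + 1887 = 13396/7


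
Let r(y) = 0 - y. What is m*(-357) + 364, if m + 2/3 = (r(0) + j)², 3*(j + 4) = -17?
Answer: -98273/3 ≈ -32758.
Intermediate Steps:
r(y) = -y
j = -29/3 (j = -4 + (⅓)*(-17) = -4 - 17/3 = -29/3 ≈ -9.6667)
m = 835/9 (m = -⅔ + (-1*0 - 29/3)² = -⅔ + (0 - 29/3)² = -⅔ + (-29/3)² = -⅔ + 841/9 = 835/9 ≈ 92.778)
m*(-357) + 364 = (835/9)*(-357) + 364 = -99365/3 + 364 = -98273/3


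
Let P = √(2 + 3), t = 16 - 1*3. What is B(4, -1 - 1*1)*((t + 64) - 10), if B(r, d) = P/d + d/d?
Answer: 67 - 67*√5/2 ≈ -7.9083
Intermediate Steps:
t = 13 (t = 16 - 3 = 13)
P = √5 ≈ 2.2361
B(r, d) = 1 + √5/d (B(r, d) = √5/d + d/d = √5/d + 1 = 1 + √5/d)
B(4, -1 - 1*1)*((t + 64) - 10) = (((-1 - 1*1) + √5)/(-1 - 1*1))*((13 + 64) - 10) = (((-1 - 1) + √5)/(-1 - 1))*(77 - 10) = ((-2 + √5)/(-2))*67 = -(-2 + √5)/2*67 = (1 - √5/2)*67 = 67 - 67*√5/2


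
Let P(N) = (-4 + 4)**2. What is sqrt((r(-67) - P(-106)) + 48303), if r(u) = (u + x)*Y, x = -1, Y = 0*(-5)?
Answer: 3*sqrt(5367) ≈ 219.78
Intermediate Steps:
Y = 0
P(N) = 0 (P(N) = 0**2 = 0)
r(u) = 0 (r(u) = (u - 1)*0 = (-1 + u)*0 = 0)
sqrt((r(-67) - P(-106)) + 48303) = sqrt((0 - 1*0) + 48303) = sqrt((0 + 0) + 48303) = sqrt(0 + 48303) = sqrt(48303) = 3*sqrt(5367)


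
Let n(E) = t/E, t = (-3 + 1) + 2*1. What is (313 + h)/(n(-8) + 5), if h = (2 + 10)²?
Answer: 457/5 ≈ 91.400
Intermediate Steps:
h = 144 (h = 12² = 144)
t = 0 (t = -2 + 2 = 0)
n(E) = 0 (n(E) = 0/E = 0)
(313 + h)/(n(-8) + 5) = (313 + 144)/(0 + 5) = 457/5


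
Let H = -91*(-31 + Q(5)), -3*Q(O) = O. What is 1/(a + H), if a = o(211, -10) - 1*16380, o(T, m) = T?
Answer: -3/39589 ≈ -7.5779e-5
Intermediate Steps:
Q(O) = -O/3
a = -16169 (a = 211 - 1*16380 = 211 - 16380 = -16169)
H = 8918/3 (H = -91*(-31 - 1/3*5) = -91*(-31 - 5/3) = -91*(-98/3) = 8918/3 ≈ 2972.7)
1/(a + H) = 1/(-16169 + 8918/3) = 1/(-39589/3) = -3/39589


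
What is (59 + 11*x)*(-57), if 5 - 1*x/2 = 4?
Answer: -4617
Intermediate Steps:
x = 2 (x = 10 - 2*4 = 10 - 8 = 2)
(59 + 11*x)*(-57) = (59 + 11*2)*(-57) = (59 + 22)*(-57) = 81*(-57) = -4617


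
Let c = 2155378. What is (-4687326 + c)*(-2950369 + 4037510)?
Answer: -2752584480668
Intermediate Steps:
(-4687326 + c)*(-2950369 + 4037510) = (-4687326 + 2155378)*(-2950369 + 4037510) = -2531948*1087141 = -2752584480668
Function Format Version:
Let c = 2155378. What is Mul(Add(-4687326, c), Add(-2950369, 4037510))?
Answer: -2752584480668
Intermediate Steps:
Mul(Add(-4687326, c), Add(-2950369, 4037510)) = Mul(Add(-4687326, 2155378), Add(-2950369, 4037510)) = Mul(-2531948, 1087141) = -2752584480668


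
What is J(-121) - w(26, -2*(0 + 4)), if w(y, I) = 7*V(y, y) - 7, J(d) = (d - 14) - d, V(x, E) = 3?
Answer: -28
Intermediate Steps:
J(d) = -14 (J(d) = (-14 + d) - d = -14)
w(y, I) = 14 (w(y, I) = 7*3 - 7 = 21 - 7 = 14)
J(-121) - w(26, -2*(0 + 4)) = -14 - 1*14 = -14 - 14 = -28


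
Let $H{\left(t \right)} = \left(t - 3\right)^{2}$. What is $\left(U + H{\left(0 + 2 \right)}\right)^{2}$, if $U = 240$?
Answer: $58081$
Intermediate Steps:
$H{\left(t \right)} = \left(-3 + t\right)^{2}$
$\left(U + H{\left(0 + 2 \right)}\right)^{2} = \left(240 + \left(-3 + \left(0 + 2\right)\right)^{2}\right)^{2} = \left(240 + \left(-3 + 2\right)^{2}\right)^{2} = \left(240 + \left(-1\right)^{2}\right)^{2} = \left(240 + 1\right)^{2} = 241^{2} = 58081$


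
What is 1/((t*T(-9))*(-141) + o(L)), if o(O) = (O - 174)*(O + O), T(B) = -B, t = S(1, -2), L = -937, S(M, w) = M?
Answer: 1/2080745 ≈ 4.8060e-7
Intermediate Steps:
t = 1
o(O) = 2*O*(-174 + O) (o(O) = (-174 + O)*(2*O) = 2*O*(-174 + O))
1/((t*T(-9))*(-141) + o(L)) = 1/((1*(-1*(-9)))*(-141) + 2*(-937)*(-174 - 937)) = 1/((1*9)*(-141) + 2*(-937)*(-1111)) = 1/(9*(-141) + 2082014) = 1/(-1269 + 2082014) = 1/2080745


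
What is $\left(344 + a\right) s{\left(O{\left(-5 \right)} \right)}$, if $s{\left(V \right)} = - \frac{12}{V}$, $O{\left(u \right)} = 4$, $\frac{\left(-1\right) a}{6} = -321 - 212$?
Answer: $-10626$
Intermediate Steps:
$a = 3198$ ($a = - 6 \left(-321 - 212\right) = \left(-6\right) \left(-533\right) = 3198$)
$\left(344 + a\right) s{\left(O{\left(-5 \right)} \right)} = \left(344 + 3198\right) \left(- \frac{12}{4}\right) = 3542 \left(\left(-12\right) \frac{1}{4}\right) = 3542 \left(-3\right) = -10626$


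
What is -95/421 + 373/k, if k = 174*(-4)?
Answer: -223153/293016 ≈ -0.76157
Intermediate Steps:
k = -696
-95/421 + 373/k = -95/421 + 373/(-696) = -95*1/421 + 373*(-1/696) = -95/421 - 373/696 = -223153/293016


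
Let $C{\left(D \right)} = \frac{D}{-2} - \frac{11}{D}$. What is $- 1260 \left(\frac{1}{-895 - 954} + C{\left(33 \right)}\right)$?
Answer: $\frac{39218550}{1849} \approx 21211.0$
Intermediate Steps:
$C{\left(D \right)} = - \frac{11}{D} - \frac{D}{2}$ ($C{\left(D \right)} = D \left(- \frac{1}{2}\right) - \frac{11}{D} = - \frac{D}{2} - \frac{11}{D} = - \frac{11}{D} - \frac{D}{2}$)
$- 1260 \left(\frac{1}{-895 - 954} + C{\left(33 \right)}\right) = - 1260 \left(\frac{1}{-895 - 954} - \left(\frac{33}{2} + \frac{11}{33}\right)\right) = - 1260 \left(\frac{1}{-1849} - \frac{101}{6}\right) = - 1260 \left(- \frac{1}{1849} - \frac{101}{6}\right) = \left(-1260\right) \left(- \frac{186755}{11094}\right) = \frac{39218550}{1849}$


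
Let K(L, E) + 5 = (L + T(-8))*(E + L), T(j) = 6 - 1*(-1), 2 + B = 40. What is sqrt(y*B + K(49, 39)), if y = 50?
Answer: sqrt(6823) ≈ 82.601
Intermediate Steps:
B = 38 (B = -2 + 40 = 38)
T(j) = 7 (T(j) = 6 + 1 = 7)
K(L, E) = -5 + (7 + L)*(E + L) (K(L, E) = -5 + (L + 7)*(E + L) = -5 + (7 + L)*(E + L))
sqrt(y*B + K(49, 39)) = sqrt(50*38 + (-5 + 49**2 + 7*39 + 7*49 + 39*49)) = sqrt(1900 + (-5 + 2401 + 273 + 343 + 1911)) = sqrt(1900 + 4923) = sqrt(6823)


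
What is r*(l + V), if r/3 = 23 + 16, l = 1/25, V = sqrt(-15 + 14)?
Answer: 117/25 + 117*I ≈ 4.68 + 117.0*I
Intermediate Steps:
V = I (V = sqrt(-1) = I ≈ 1.0*I)
l = 1/25 ≈ 0.040000
r = 117 (r = 3*(23 + 16) = 3*39 = 117)
r*(l + V) = 117*(1/25 + I) = 117/25 + 117*I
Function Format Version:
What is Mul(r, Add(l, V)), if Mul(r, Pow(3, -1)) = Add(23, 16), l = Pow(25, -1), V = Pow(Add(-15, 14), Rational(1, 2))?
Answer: Add(Rational(117, 25), Mul(117, I)) ≈ Add(4.6800, Mul(117.00, I))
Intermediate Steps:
V = I (V = Pow(-1, Rational(1, 2)) = I ≈ Mul(1.0000, I))
l = Rational(1, 25) ≈ 0.040000
r = 117 (r = Mul(3, Add(23, 16)) = Mul(3, 39) = 117)
Mul(r, Add(l, V)) = Mul(117, Add(Rational(1, 25), I)) = Add(Rational(117, 25), Mul(117, I))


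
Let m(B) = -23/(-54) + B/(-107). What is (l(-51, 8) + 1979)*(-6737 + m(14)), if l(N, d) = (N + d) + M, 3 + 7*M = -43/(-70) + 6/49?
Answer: -258435398215651/19818540 ≈ -1.3040e+7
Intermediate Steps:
M = -1109/3430 (M = -3/7 + (-43/(-70) + 6/49)/7 = -3/7 + (-43*(-1/70) + 6*(1/49))/7 = -3/7 + (43/70 + 6/49)/7 = -3/7 + (⅐)*(361/490) = -3/7 + 361/3430 = -1109/3430 ≈ -0.32332)
l(N, d) = -1109/3430 + N + d (l(N, d) = (N + d) - 1109/3430 = -1109/3430 + N + d)
m(B) = 23/54 - B/107 (m(B) = -23*(-1/54) + B*(-1/107) = 23/54 - B/107)
(l(-51, 8) + 1979)*(-6737 + m(14)) = ((-1109/3430 - 51 + 8) + 1979)*(-6737 + (23/54 - 1/107*14)) = (-148599/3430 + 1979)*(-6737 + (23/54 - 14/107)) = 6639371*(-6737 + 1705/5778)/3430 = (6639371/3430)*(-38924681/5778) = -258435398215651/19818540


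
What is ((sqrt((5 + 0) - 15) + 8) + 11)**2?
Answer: (19 + I*sqrt(10))**2 ≈ 351.0 + 120.17*I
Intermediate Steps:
((sqrt((5 + 0) - 15) + 8) + 11)**2 = ((sqrt(5 - 15) + 8) + 11)**2 = ((sqrt(-10) + 8) + 11)**2 = ((I*sqrt(10) + 8) + 11)**2 = ((8 + I*sqrt(10)) + 11)**2 = (19 + I*sqrt(10))**2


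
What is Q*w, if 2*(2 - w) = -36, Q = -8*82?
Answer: -13120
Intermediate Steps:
Q = -656
w = 20 (w = 2 - ½*(-36) = 2 + 18 = 20)
Q*w = -656*20 = -13120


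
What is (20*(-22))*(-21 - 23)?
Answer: 19360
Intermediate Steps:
(20*(-22))*(-21 - 23) = -440*(-44) = 19360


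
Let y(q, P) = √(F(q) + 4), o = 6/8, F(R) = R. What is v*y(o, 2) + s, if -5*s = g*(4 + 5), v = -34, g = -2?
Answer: 18/5 - 17*√19 ≈ -70.501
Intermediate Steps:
o = ¾ (o = 6*(⅛) = ¾ ≈ 0.75000)
y(q, P) = √(4 + q) (y(q, P) = √(q + 4) = √(4 + q))
s = 18/5 (s = -(-2)*(4 + 5)/5 = -(-2)*9/5 = -⅕*(-18) = 18/5 ≈ 3.6000)
v*y(o, 2) + s = -34*√(4 + ¾) + 18/5 = -17*√19 + 18/5 = 18/5 - 17*√19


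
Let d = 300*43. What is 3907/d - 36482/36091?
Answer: -19388839/27386700 ≈ -0.70797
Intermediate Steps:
d = 12900
3907/d - 36482/36091 = 3907/12900 - 36482/36091 = 3907*(1/12900) - 36482*1/36091 = 3907/12900 - 2146/2123 = -19388839/27386700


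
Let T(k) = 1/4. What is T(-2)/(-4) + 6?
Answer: 95/16 ≈ 5.9375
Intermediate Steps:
T(k) = 1/4
T(-2)/(-4) + 6 = (1/4)/(-4) + 6 = -1/4*1/4 + 6 = -1/16 + 6 = 95/16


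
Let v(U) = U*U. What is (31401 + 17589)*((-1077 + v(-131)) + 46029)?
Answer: 3042915870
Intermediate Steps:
v(U) = U²
(31401 + 17589)*((-1077 + v(-131)) + 46029) = (31401 + 17589)*((-1077 + (-131)²) + 46029) = 48990*((-1077 + 17161) + 46029) = 48990*(16084 + 46029) = 48990*62113 = 3042915870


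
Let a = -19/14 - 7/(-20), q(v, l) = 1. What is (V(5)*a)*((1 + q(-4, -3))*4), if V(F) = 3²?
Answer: -2538/35 ≈ -72.514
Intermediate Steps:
V(F) = 9
a = -141/140 (a = -19*1/14 - 7*(-1/20) = -19/14 + 7/20 = -141/140 ≈ -1.0071)
(V(5)*a)*((1 + q(-4, -3))*4) = (9*(-141/140))*((1 + 1)*4) = -1269*4/70 = -1269/140*8 = -2538/35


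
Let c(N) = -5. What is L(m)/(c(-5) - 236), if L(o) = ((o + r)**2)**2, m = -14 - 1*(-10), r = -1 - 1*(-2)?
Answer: -81/241 ≈ -0.33610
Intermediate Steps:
r = 1 (r = -1 + 2 = 1)
m = -4 (m = -14 + 10 = -4)
L(o) = (1 + o)**4 (L(o) = ((o + 1)**2)**2 = ((1 + o)**2)**2 = (1 + o)**4)
L(m)/(c(-5) - 236) = (1 - 4)**4/(-5 - 236) = (-3)**4/(-241) = 81*(-1/241) = -81/241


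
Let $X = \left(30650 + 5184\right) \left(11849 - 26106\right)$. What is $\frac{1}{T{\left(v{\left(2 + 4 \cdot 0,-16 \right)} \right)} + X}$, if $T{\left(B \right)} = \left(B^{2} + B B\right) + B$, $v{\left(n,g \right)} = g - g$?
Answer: $- \frac{1}{510885338} \approx -1.9574 \cdot 10^{-9}$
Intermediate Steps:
$v{\left(n,g \right)} = 0$
$T{\left(B \right)} = B + 2 B^{2}$ ($T{\left(B \right)} = \left(B^{2} + B^{2}\right) + B = 2 B^{2} + B = B + 2 B^{2}$)
$X = -510885338$ ($X = 35834 \left(-14257\right) = -510885338$)
$\frac{1}{T{\left(v{\left(2 + 4 \cdot 0,-16 \right)} \right)} + X} = \frac{1}{0 \left(1 + 2 \cdot 0\right) - 510885338} = \frac{1}{0 \left(1 + 0\right) - 510885338} = \frac{1}{0 \cdot 1 - 510885338} = \frac{1}{0 - 510885338} = \frac{1}{-510885338} = - \frac{1}{510885338}$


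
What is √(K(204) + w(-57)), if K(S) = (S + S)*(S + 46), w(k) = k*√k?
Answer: √(102000 - 57*I*√57) ≈ 319.38 - 0.6737*I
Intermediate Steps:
w(k) = k^(3/2)
K(S) = 2*S*(46 + S) (K(S) = (2*S)*(46 + S) = 2*S*(46 + S))
√(K(204) + w(-57)) = √(2*204*(46 + 204) + (-57)^(3/2)) = √(2*204*250 - 57*I*√57) = √(102000 - 57*I*√57)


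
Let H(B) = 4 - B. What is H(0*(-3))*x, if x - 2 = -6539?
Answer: -26148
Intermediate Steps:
x = -6537 (x = 2 - 6539 = -6537)
H(0*(-3))*x = (4 - 0*(-3))*(-6537) = (4 - 1*0)*(-6537) = (4 + 0)*(-6537) = 4*(-6537) = -26148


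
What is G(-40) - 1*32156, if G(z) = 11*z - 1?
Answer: -32597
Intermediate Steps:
G(z) = -1 + 11*z
G(-40) - 1*32156 = (-1 + 11*(-40)) - 1*32156 = (-1 - 440) - 32156 = -441 - 32156 = -32597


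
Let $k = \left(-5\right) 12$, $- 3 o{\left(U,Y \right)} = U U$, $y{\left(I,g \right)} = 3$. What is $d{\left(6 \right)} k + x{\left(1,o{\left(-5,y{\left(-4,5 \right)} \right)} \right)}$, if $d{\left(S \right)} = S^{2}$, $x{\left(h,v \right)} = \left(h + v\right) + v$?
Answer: $- \frac{6527}{3} \approx -2175.7$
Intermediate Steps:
$o{\left(U,Y \right)} = - \frac{U^{2}}{3}$ ($o{\left(U,Y \right)} = - \frac{U U}{3} = - \frac{U^{2}}{3}$)
$x{\left(h,v \right)} = h + 2 v$
$k = -60$
$d{\left(6 \right)} k + x{\left(1,o{\left(-5,y{\left(-4,5 \right)} \right)} \right)} = 6^{2} \left(-60\right) + \left(1 + 2 \left(- \frac{\left(-5\right)^{2}}{3}\right)\right) = 36 \left(-60\right) + \left(1 + 2 \left(\left(- \frac{1}{3}\right) 25\right)\right) = -2160 + \left(1 + 2 \left(- \frac{25}{3}\right)\right) = -2160 + \left(1 - \frac{50}{3}\right) = -2160 - \frac{47}{3} = - \frac{6527}{3}$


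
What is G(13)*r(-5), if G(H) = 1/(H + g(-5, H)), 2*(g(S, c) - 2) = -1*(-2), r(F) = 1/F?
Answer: -1/80 ≈ -0.012500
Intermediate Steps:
g(S, c) = 3 (g(S, c) = 2 + (-1*(-2))/2 = 2 + (1/2)*2 = 2 + 1 = 3)
G(H) = 1/(3 + H) (G(H) = 1/(H + 3) = 1/(3 + H))
G(13)*r(-5) = 1/((3 + 13)*(-5)) = -1/5/16 = (1/16)*(-1/5) = -1/80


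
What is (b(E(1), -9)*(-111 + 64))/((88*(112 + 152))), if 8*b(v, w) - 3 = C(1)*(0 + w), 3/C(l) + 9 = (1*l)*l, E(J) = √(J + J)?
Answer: -799/495616 ≈ -0.0016121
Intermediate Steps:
E(J) = √2*√J (E(J) = √(2*J) = √2*√J)
C(l) = 3/(-9 + l²) (C(l) = 3/(-9 + (1*l)*l) = 3/(-9 + l*l) = 3/(-9 + l²))
b(v, w) = 3/8 - 3*w/64 (b(v, w) = 3/8 + ((3/(-9 + 1²))*(0 + w))/8 = 3/8 + ((3/(-9 + 1))*w)/8 = 3/8 + ((3/(-8))*w)/8 = 3/8 + ((3*(-⅛))*w)/8 = 3/8 + (-3*w/8)/8 = 3/8 - 3*w/64)
(b(E(1), -9)*(-111 + 64))/((88*(112 + 152))) = ((3/8 - 3/64*(-9))*(-111 + 64))/((88*(112 + 152))) = ((3/8 + 27/64)*(-47))/((88*264)) = ((51/64)*(-47))/23232 = -2397/64*1/23232 = -799/495616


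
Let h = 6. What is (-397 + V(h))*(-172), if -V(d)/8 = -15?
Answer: 47644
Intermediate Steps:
V(d) = 120 (V(d) = -8*(-15) = 120)
(-397 + V(h))*(-172) = (-397 + 120)*(-172) = -277*(-172) = 47644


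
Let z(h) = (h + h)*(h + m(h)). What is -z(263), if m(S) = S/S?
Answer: -138864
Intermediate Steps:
m(S) = 1
z(h) = 2*h*(1 + h) (z(h) = (h + h)*(h + 1) = (2*h)*(1 + h) = 2*h*(1 + h))
-z(263) = -2*263*(1 + 263) = -2*263*264 = -1*138864 = -138864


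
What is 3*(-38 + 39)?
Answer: 3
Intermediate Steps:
3*(-38 + 39) = 3*1 = 3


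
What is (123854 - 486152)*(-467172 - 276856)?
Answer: 269559856344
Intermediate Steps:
(123854 - 486152)*(-467172 - 276856) = -362298*(-744028) = 269559856344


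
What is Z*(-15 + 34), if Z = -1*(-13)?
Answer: 247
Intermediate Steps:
Z = 13
Z*(-15 + 34) = 13*(-15 + 34) = 13*19 = 247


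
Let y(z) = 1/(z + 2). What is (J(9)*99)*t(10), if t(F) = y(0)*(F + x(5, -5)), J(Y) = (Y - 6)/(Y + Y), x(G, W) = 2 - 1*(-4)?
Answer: 132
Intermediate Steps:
x(G, W) = 6 (x(G, W) = 2 + 4 = 6)
y(z) = 1/(2 + z)
J(Y) = (-6 + Y)/(2*Y) (J(Y) = (-6 + Y)/((2*Y)) = (-6 + Y)*(1/(2*Y)) = (-6 + Y)/(2*Y))
t(F) = 3 + F/2 (t(F) = (F + 6)/(2 + 0) = (6 + F)/2 = 3 + F/2)
(J(9)*99)*t(10) = (((1/2)*(-6 + 9)/9)*99)*(3 + (1/2)*10) = (((1/2)*(1/9)*3)*99)*(3 + 5) = ((1/6)*99)*8 = (33/2)*8 = 132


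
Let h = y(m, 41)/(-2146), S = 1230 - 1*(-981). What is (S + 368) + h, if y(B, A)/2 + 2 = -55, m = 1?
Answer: 2767324/1073 ≈ 2579.1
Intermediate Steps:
y(B, A) = -114 (y(B, A) = -4 + 2*(-55) = -4 - 110 = -114)
S = 2211 (S = 1230 + 981 = 2211)
h = 57/1073 (h = -114/(-2146) = -114*(-1/2146) = 57/1073 ≈ 0.053122)
(S + 368) + h = (2211 + 368) + 57/1073 = 2579 + 57/1073 = 2767324/1073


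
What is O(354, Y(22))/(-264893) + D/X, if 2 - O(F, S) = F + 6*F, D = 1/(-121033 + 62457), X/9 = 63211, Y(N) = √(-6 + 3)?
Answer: 82509797427331/8827248723782832 ≈ 0.0093472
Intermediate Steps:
Y(N) = I*√3 (Y(N) = √(-3) = I*√3)
X = 568899 (X = 9*63211 = 568899)
D = -1/58576 (D = 1/(-58576) = -1/58576 ≈ -1.7072e-5)
O(F, S) = 2 - 7*F (O(F, S) = 2 - (F + 6*F) = 2 - 7*F)
O(354, Y(22))/(-264893) + D/X = (2 - 7*354)/(-264893) - 1/58576/568899 = (2 - 2478)*(-1/264893) - 1/58576*1/568899 = -2476*(-1/264893) - 1/33323827824 = 2476/264893 - 1/33323827824 = 82509797427331/8827248723782832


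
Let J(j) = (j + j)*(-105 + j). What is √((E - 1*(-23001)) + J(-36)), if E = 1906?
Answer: √35059 ≈ 187.24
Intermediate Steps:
J(j) = 2*j*(-105 + j) (J(j) = (2*j)*(-105 + j) = 2*j*(-105 + j))
√((E - 1*(-23001)) + J(-36)) = √((1906 - 1*(-23001)) + 2*(-36)*(-105 - 36)) = √((1906 + 23001) + 2*(-36)*(-141)) = √(24907 + 10152) = √35059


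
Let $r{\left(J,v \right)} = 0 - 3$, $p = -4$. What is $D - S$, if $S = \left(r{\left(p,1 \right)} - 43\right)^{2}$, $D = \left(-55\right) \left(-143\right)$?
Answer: $5749$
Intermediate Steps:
$r{\left(J,v \right)} = -3$ ($r{\left(J,v \right)} = 0 - 3 = -3$)
$D = 7865$
$S = 2116$ ($S = \left(-3 - 43\right)^{2} = \left(-46\right)^{2} = 2116$)
$D - S = 7865 - 2116 = 5749$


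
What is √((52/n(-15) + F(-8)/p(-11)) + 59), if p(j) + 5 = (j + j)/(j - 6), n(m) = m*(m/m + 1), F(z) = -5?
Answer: 4*√40390/105 ≈ 7.6561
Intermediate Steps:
n(m) = 2*m (n(m) = m*(1 + 1) = m*2 = 2*m)
p(j) = -5 + 2*j/(-6 + j) (p(j) = -5 + (j + j)/(j - 6) = -5 + (2*j)/(-6 + j) = -5 + 2*j/(-6 + j))
√((52/n(-15) + F(-8)/p(-11)) + 59) = √((52/((2*(-15))) - 5*(-6 - 11)/(3*(10 - 1*(-11)))) + 59) = √((52/(-30) - 5*(-17/(3*(10 + 11)))) + 59) = √((52*(-1/30) - 5/(3*(-1/17)*21)) + 59) = √((-26/15 - 5/(-63/17)) + 59) = √((-26/15 - 5*(-17/63)) + 59) = √((-26/15 + 85/63) + 59) = √(-121/315 + 59) = √(18464/315) = 4*√40390/105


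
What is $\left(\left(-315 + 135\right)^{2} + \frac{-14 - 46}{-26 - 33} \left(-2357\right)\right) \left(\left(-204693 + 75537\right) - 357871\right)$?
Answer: $- \frac{862125454860}{59} \approx -1.4612 \cdot 10^{10}$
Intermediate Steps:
$\left(\left(-315 + 135\right)^{2} + \frac{-14 - 46}{-26 - 33} \left(-2357\right)\right) \left(\left(-204693 + 75537\right) - 357871\right) = \left(\left(-180\right)^{2} + - \frac{60}{-59} \left(-2357\right)\right) \left(-129156 - 357871\right) = \left(32400 + \left(-60\right) \left(- \frac{1}{59}\right) \left(-2357\right)\right) \left(-487027\right) = \left(32400 + \frac{60}{59} \left(-2357\right)\right) \left(-487027\right) = \left(32400 - \frac{141420}{59}\right) \left(-487027\right) = \frac{1770180}{59} \left(-487027\right) = - \frac{862125454860}{59}$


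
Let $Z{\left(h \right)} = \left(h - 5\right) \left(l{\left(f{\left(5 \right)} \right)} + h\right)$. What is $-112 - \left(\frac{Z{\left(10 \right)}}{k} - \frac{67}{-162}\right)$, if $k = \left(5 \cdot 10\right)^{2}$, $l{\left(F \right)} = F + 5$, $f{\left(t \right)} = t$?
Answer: $- \frac{455437}{4050} \approx -112.45$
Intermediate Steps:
$l{\left(F \right)} = 5 + F$
$Z{\left(h \right)} = \left(-5 + h\right) \left(10 + h\right)$ ($Z{\left(h \right)} = \left(h - 5\right) \left(\left(5 + 5\right) + h\right) = \left(-5 + h\right) \left(10 + h\right)$)
$k = 2500$ ($k = 50^{2} = 2500$)
$-112 - \left(\frac{Z{\left(10 \right)}}{k} - \frac{67}{-162}\right) = -112 - \left(\frac{-50 + 10^{2} + 5 \cdot 10}{2500} - \frac{67}{-162}\right) = -112 - \left(\left(-50 + 100 + 50\right) \frac{1}{2500} - - \frac{67}{162}\right) = -112 - \left(100 \cdot \frac{1}{2500} + \frac{67}{162}\right) = -112 - \left(\frac{1}{25} + \frac{67}{162}\right) = -112 - \frac{1837}{4050} = - \frac{455437}{4050}$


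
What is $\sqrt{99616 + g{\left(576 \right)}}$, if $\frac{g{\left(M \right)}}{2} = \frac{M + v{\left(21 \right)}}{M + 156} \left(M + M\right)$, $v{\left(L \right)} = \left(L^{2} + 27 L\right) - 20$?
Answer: $\frac{4 \sqrt{24311794}}{61} \approx 323.32$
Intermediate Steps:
$v{\left(L \right)} = -20 + L^{2} + 27 L$
$g{\left(M \right)} = \frac{4 M \left(988 + M\right)}{156 + M}$ ($g{\left(M \right)} = 2 \frac{M + \left(-20 + 21^{2} + 27 \cdot 21\right)}{M + 156} \left(M + M\right) = 2 \frac{M + \left(-20 + 441 + 567\right)}{156 + M} 2 M = 2 \frac{M + 988}{156 + M} 2 M = 2 \frac{988 + M}{156 + M} 2 M = 2 \frac{2 M \left(988 + M\right)}{156 + M} = \frac{4 M \left(988 + M\right)}{156 + M}$)
$\sqrt{99616 + g{\left(576 \right)}} = \sqrt{99616 + 4 \cdot 576 \frac{1}{156 + 576} \left(988 + 576\right)} = \sqrt{99616 + 4 \cdot 576 \cdot \frac{1}{732} \cdot 1564} = \sqrt{99616 + \frac{300288}{61}} = \sqrt{\frac{6376864}{61}} = \frac{4 \sqrt{24311794}}{61}$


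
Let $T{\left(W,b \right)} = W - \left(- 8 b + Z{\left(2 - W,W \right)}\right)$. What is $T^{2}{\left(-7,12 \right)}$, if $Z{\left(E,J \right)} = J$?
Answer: $9216$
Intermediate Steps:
$T{\left(W,b \right)} = 8 b$ ($T{\left(W,b \right)} = W - \left(- 8 b + W\right) = W - \left(W - 8 b\right) = 8 b$)
$T^{2}{\left(-7,12 \right)} = \left(8 \cdot 12\right)^{2} = 96^{2} = 9216$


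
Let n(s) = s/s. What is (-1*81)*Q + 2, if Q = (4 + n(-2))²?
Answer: -2023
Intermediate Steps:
n(s) = 1
Q = 25 (Q = (4 + 1)² = 5² = 25)
(-1*81)*Q + 2 = -1*81*25 + 2 = -81*25 + 2 = -2025 + 2 = -2023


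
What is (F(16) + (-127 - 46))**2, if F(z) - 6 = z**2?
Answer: 7921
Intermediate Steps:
F(z) = 6 + z**2
(F(16) + (-127 - 46))**2 = ((6 + 16**2) + (-127 - 46))**2 = ((6 + 256) - 173)**2 = (262 - 173)**2 = 89**2 = 7921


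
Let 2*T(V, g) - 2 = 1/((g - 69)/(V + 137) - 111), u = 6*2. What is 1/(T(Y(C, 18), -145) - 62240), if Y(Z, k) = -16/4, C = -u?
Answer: -29954/1864307139 ≈ -1.6067e-5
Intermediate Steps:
u = 12
C = -12 (C = -1*12 = -12)
Y(Z, k) = -4 (Y(Z, k) = -16*¼ = -4)
T(V, g) = 1 + 1/(2*(-111 + (-69 + g)/(137 + V))) (T(V, g) = 1 + 1/(2*((g - 69)/(V + 137) - 111)) = 1 + 1/(2*((-69 + g)/(137 + V) - 111)) = 1 + 1/(2*(-111 + (-69 + g)/(137 + V))))
1/(T(Y(C, 18), -145) - 62240) = 1/((30415 - 2*(-145) + 221*(-4))/(2*(15276 - 1*(-145) + 111*(-4))) - 62240) = 1/((30415 + 290 - 884)/(2*(15276 + 145 - 444)) - 62240) = 1/((½)*29821/14977 - 62240) = 1/((½)*(1/14977)*29821 - 62240) = 1/(29821/29954 - 62240) = 1/(-1864307139/29954) = -29954/1864307139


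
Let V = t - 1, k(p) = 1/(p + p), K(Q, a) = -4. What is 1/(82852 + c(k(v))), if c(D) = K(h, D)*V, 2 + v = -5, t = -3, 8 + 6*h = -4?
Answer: 1/82868 ≈ 1.2067e-5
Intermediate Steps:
h = -2 (h = -4/3 + (⅙)*(-4) = -4/3 - ⅔ = -2)
v = -7 (v = -2 - 5 = -7)
k(p) = 1/(2*p)
V = -4 (V = -3 - 1 = -4)
c(D) = 16 (c(D) = -4*(-4) = 16)
1/(82852 + c(k(v))) = 1/(82852 + 16) = 1/82868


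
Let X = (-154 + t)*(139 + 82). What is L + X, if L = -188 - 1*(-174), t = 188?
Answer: 7500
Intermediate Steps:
X = 7514 (X = (-154 + 188)*(139 + 82) = 34*221 = 7514)
L = -14 (L = -188 + 174 = -14)
L + X = -14 + 7514 = 7500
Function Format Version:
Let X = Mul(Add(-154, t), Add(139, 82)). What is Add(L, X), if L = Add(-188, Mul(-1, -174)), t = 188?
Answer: 7500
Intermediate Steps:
X = 7514 (X = Mul(Add(-154, 188), Add(139, 82)) = Mul(34, 221) = 7514)
L = -14 (L = Add(-188, 174) = -14)
Add(L, X) = Add(-14, 7514) = 7500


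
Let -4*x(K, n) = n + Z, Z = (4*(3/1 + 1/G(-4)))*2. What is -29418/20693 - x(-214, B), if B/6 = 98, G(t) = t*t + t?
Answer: 18840359/124158 ≈ 151.75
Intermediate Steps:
G(t) = t + t² (G(t) = t² + t = t + t²)
Z = 74/3 (Z = (4*(3/1 + 1/(-4*(1 - 4))))*2 = (4*(3*1 + 1/(-4*(-3))))*2 = (4*(3 + 1/12))*2 = (4*(37/12))*2 = (37/3)*2 = 74/3 ≈ 24.667)
B = 588 (B = 6*98 = 588)
x(K, n) = -37/6 - n/4 (x(K, n) = -(n + 74/3)/4 = -(74/3 + n)/4 = -37/6 - n/4)
-29418/20693 - x(-214, B) = -29418/20693 - (-37/6 - ¼*588) = -29418*1/20693 - (-37/6 - 147) = -29418/20693 - 1*(-919/6) = -29418/20693 + 919/6 = 18840359/124158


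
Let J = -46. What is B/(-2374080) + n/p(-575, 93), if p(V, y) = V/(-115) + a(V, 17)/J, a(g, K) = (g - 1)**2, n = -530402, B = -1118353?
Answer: 29147378675549/393558363840 ≈ 74.061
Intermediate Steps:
a(g, K) = (-1 + g)**2
p(V, y) = -(-1 + V)**2/46 - V/115 (p(V, y) = V/(-115) + (-1 + V)**2/(-46) = V*(-1/115) + (-1 + V)**2*(-1/46) = -V/115 - (-1 + V)**2/46 = -(-1 + V)**2/46 - V/115)
B/(-2374080) + n/p(-575, 93) = -1118353/(-2374080) - 530402/(-1/46 - 1/46*(-575)**2 + (4/115)*(-575)) = -1118353*(-1/2374080) - 530402/(-1/46 - 1/46*330625 - 20) = 1118353/2374080 - 530402/(-1/46 - 14375/2 - 20) = 1118353/2374080 - 530402/(-165773/23) = 1118353/2374080 - 530402*(-23/165773) = 1118353/2374080 + 12199246/165773 = 29147378675549/393558363840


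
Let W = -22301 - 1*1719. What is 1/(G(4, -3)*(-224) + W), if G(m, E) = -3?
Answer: -1/23348 ≈ -4.2830e-5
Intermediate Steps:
W = -24020 (W = -22301 - 1719 = -24020)
1/(G(4, -3)*(-224) + W) = 1/(-3*(-224) - 24020) = 1/(672 - 24020) = 1/(-23348) = -1/23348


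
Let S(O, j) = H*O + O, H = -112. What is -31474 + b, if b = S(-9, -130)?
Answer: -30475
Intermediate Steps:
S(O, j) = -111*O (S(O, j) = -112*O + O = -111*O)
b = 999 (b = -111*(-9) = 999)
-31474 + b = -31474 + 999 = -30475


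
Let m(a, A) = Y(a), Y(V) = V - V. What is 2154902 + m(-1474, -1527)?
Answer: 2154902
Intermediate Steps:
Y(V) = 0
m(a, A) = 0
2154902 + m(-1474, -1527) = 2154902 + 0 = 2154902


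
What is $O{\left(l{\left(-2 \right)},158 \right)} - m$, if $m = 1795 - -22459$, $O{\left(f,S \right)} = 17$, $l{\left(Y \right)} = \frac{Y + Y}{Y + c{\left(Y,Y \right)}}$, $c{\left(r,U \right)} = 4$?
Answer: $-24237$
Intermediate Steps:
$l{\left(Y \right)} = \frac{2 Y}{4 + Y}$ ($l{\left(Y \right)} = \frac{Y + Y}{Y + 4} = \frac{2 Y}{4 + Y}$)
$m = 24254$ ($m = 1795 + 22459 = 24254$)
$O{\left(l{\left(-2 \right)},158 \right)} - m = 17 - 24254 = -24237$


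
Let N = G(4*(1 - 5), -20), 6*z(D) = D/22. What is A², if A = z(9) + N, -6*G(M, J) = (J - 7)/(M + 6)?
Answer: 441/3025 ≈ 0.14579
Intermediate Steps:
z(D) = D/132 (z(D) = (D/22)/6 = D/132)
G(M, J) = -(-7 + J)/(6*(6 + M)) (G(M, J) = -(J - 7)/(6*(M + 6)) = -(-7 + J)/(6*(6 + M)))
N = -9/20 (N = (7 - 1*(-20))/(6*(6 + 4*(1 - 5))) = (7 + 20)/(6*(6 + 4*(-4))) = (⅙)*27/(6 - 16) = (⅙)*27/(-10) = (⅙)*(-⅒)*27 = -9/20 ≈ -0.45000)
A = -21/55 (A = (1/132)*9 - 9/20 = 3/44 - 9/20 = -21/55 ≈ -0.38182)
A² = (-21/55)² = 441/3025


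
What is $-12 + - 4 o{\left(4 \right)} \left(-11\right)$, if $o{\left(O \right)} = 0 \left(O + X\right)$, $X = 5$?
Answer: $-12$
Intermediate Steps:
$o{\left(O \right)} = 0$ ($o{\left(O \right)} = 0 \left(O + 5\right) = 0 \left(5 + O\right) = 0$)
$-12 + - 4 o{\left(4 \right)} \left(-11\right) = -12 + \left(-4\right) 0 \left(-11\right) = -12 + 0 \left(-11\right) = -12 + 0 = -12$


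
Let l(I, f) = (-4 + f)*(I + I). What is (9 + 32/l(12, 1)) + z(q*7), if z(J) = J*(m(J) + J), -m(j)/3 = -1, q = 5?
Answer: 12047/9 ≈ 1338.6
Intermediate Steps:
l(I, f) = 2*I*(-4 + f) (l(I, f) = (-4 + f)*(2*I) = 2*I*(-4 + f))
m(j) = 3 (m(j) = -3*(-1) = 3)
z(J) = J*(3 + J)
(9 + 32/l(12, 1)) + z(q*7) = (9 + 32/((2*12*(-4 + 1)))) + (5*7)*(3 + 5*7) = (9 + 32/((2*12*(-3)))) + 35*(3 + 35) = (9 + 32/(-72)) + 35*38 = (9 + 32*(-1/72)) + 1330 = (9 - 4/9) + 1330 = 77/9 + 1330 = 12047/9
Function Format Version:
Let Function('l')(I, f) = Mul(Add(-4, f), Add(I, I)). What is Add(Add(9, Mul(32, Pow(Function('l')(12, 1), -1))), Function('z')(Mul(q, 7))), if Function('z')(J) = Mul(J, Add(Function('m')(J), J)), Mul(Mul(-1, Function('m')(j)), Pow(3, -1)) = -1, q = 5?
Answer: Rational(12047, 9) ≈ 1338.6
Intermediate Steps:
Function('l')(I, f) = Mul(2, I, Add(-4, f)) (Function('l')(I, f) = Mul(Add(-4, f), Mul(2, I)) = Mul(2, I, Add(-4, f)))
Function('m')(j) = 3 (Function('m')(j) = Mul(-3, -1) = 3)
Function('z')(J) = Mul(J, Add(3, J))
Add(Add(9, Mul(32, Pow(Function('l')(12, 1), -1))), Function('z')(Mul(q, 7))) = Add(Add(9, Mul(32, Pow(Mul(2, 12, Add(-4, 1)), -1))), Mul(Mul(5, 7), Add(3, Mul(5, 7)))) = Add(Add(9, Mul(32, Pow(Mul(2, 12, -3), -1))), Mul(35, Add(3, 35))) = Add(Add(9, Mul(32, Pow(-72, -1))), Mul(35, 38)) = Add(Add(9, Mul(32, Rational(-1, 72))), 1330) = Add(Add(9, Rational(-4, 9)), 1330) = Add(Rational(77, 9), 1330) = Rational(12047, 9)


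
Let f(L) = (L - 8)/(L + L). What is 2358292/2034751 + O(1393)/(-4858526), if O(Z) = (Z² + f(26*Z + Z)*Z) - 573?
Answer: 405499039060811/533838094399404 ≈ 0.75959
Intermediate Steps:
f(L) = (-8 + L)/(2*L) (f(L) = (-8 + L)/((2*L)) = (-8 + L)*(1/(2*L)) = (-8 + L)/(2*L))
O(Z) = -15475/27 + Z² + Z/2 (O(Z) = (Z² + ((-8 + (26*Z + Z))/(2*(26*Z + Z)))*Z) - 573 = (Z² + ((-8 + 27*Z)/(2*((27*Z))))*Z) - 573 = (Z² + ((1/(27*Z))*(-8 + 27*Z)/2)*Z) - 573 = (Z² + ((-8 + 27*Z)/(54*Z))*Z) - 573 = (Z² + (-4/27 + Z/2)) - 573 = (-4/27 + Z² + Z/2) - 573 = -15475/27 + Z² + Z/2)
2358292/2034751 + O(1393)/(-4858526) = 2358292/2034751 + (-15475/27 + 1393² + (½)*1393)/(-4858526) = 2358292*(1/2034751) + (-15475/27 + 1940449 + 1393/2)*(-1/4858526) = 2358292/2034751 + (104790907/54)*(-1/4858526) = 2358292/2034751 - 104790907/262360404 = 405499039060811/533838094399404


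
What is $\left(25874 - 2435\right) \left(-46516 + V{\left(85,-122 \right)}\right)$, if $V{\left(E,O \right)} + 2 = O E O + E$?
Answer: $28565273373$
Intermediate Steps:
$V{\left(E,O \right)} = -2 + E + E O^{2}$ ($V{\left(E,O \right)} = -2 + \left(O E O + E\right) = -2 + \left(E O O + E\right) = -2 + \left(E O^{2} + E\right) = -2 + \left(E + E O^{2}\right) = -2 + E + E O^{2}$)
$\left(25874 - 2435\right) \left(-46516 + V{\left(85,-122 \right)}\right) = \left(25874 - 2435\right) \left(-46516 + \left(-2 + 85 + 85 \left(-122\right)^{2}\right)\right) = 23439 \left(-46516 + \left(-2 + 85 + 85 \cdot 14884\right)\right) = 23439 \left(-46516 + \left(-2 + 85 + 1265140\right)\right) = 23439 \left(-46516 + 1265223\right) = 23439 \cdot 1218707 = 28565273373$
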